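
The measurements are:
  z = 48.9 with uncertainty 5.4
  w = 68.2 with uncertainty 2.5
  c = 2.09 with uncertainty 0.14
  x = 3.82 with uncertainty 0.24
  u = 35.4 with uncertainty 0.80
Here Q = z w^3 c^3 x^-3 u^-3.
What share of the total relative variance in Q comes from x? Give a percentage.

(δQ/Q)² = (1·δz/z)² + (3·δw/w)² + (3·δc/c)² + (-3·δx/x)² + (-3·δu/u)²
  z term: (1×0.110)² = 0.0122
  w term: (3×0.0367)² = 0.0121
  c term: (3×0.0670)² = 0.0404
  x term: (-3×0.0628)² = 0.0355
  u term: (-3×0.0226)² = 0.00460
Total = 0.105. Share from x = 0.0355/0.105 = 0.339.

33.9%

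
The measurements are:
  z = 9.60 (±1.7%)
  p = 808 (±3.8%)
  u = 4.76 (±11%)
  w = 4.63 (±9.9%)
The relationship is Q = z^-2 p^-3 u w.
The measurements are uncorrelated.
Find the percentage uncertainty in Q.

Products/powers → add relative errors in quadrature, weighted by exponent:
  (-2·δz/z)² = (-2×0.0170)² = 0.00116;  (-3·δp/p)² = (-3×0.0380)² = 0.0130;  (1·δu/u)² = (1×0.110)² = 0.0121;  (1·δw/w)² = (1×0.0990)² = 0.00980
δQ/Q = √(0.0361) = 0.190

19.0%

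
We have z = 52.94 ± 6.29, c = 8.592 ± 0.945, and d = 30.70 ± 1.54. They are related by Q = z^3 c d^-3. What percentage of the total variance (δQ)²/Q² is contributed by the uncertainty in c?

(δQ/Q)² = (3·δz/z)² + (1·δc/c)² + (-3·δd/d)²
  z term: (3×0.119)² = 0.127
  c term: (1×0.110)² = 0.0121
  d term: (-3×0.0502)² = 0.0226
Total = 0.162. Share from c = 0.0121/0.162 = 0.0748.

7.48%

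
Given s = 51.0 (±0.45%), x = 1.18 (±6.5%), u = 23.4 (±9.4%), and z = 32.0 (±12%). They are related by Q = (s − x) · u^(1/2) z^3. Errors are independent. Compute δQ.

2.87e+06

Let w = s − x = 49.8. δw = √(δs² + δx²) = √(0.0527 + 0.00588) = 0.242, so δw/w = 0.00486.
Q is then a monomial in w, u, z:
δQ/Q = √((δw/w)² + (½·δu/u)² + (3·δz/z)²) = √(2.36e-05 + 0.00221 + 0.130) = 0.363
Q = 7.9e+06, so δQ = 0.363 × 7.9e+06 = 2.87e+06.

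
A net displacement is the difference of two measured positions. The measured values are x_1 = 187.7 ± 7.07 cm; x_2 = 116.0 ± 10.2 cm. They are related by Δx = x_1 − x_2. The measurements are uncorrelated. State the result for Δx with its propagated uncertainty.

71.70 ± 12.4 cm

For a sum/difference, combine absolute errors in quadrature:
  (δx_1)² = 50.0;  (δx_2)² = 104
δΔx = √(154) = 12.4 cm
Δx = 71.70 cm.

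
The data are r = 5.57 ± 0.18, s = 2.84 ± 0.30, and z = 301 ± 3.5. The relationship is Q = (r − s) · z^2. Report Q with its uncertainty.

(2.47 ± 0.322) × 10^5

Let u = r − s = 2.73. δu = √(δr² + δs²) = √(0.0324 + 0.0900) = 0.350, so δu/u = 0.128.
Q is then a monomial in u, z:
δQ/Q = √((δu/u)² + (2·δz/z)²) = √(0.0164 + 0.000541) = 0.130
Q = 2.47e+05, so δQ = 0.130 × 2.47e+05 = 32200.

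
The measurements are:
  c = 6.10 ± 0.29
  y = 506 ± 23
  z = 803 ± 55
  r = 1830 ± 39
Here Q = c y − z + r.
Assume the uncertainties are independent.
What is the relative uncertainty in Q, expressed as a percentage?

Let p = c·y = 3090. δp/p = √((1·δc/c)² + (1·δy/y)²) = √(0.00226 + 0.00207) = 0.0658, so δp = 203.
Q = p − z + r: δQ = √(δp² + δz² + δr²) = √(41200 + 3020 + 1520) = 214
Q = 4110, so δQ/Q = 214/4110 = 0.0520.

5.20%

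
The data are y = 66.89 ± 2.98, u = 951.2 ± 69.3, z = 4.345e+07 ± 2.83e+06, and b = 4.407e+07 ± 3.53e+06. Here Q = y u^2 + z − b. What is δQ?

Let p = y·u^2 = 6.052e+07. δp/p = √((1·δy/y)² + (2·δu/u)²) = √(0.00198 + 0.0212) = 0.152, so δp = 9.22e+06.
Q = p + z − b: δQ = √(δp² + δz² + δb²) = √(8.5e+13 + 8.01e+12 + 1.25e+13) = 1.03e+07

1.03e+07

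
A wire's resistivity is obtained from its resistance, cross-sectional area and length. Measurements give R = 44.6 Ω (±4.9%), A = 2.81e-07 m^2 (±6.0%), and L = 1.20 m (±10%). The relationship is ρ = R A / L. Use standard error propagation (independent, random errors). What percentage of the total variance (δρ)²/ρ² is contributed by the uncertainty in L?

(δρ/ρ)² = (1·δR/R)² + (1·δA/A)² + (-1·δL/L)²
  R term: (1×0.0490)² = 0.00240
  A term: (1×0.0600)² = 0.00360
  L term: (-1×0.100)² = 0.0100
Total = 0.0160. Share from L = 0.0100/0.0160 = 0.625.

62.5%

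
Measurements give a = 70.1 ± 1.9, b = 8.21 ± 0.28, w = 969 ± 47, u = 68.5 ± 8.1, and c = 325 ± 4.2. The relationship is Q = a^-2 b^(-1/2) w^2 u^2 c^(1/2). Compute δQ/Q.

0.262

Q is a product of powers, so relative uncertainties combine in quadrature:
  (-2·δa/a)² = (-2×0.0271)² = 0.00294;  (−½·δb/b)² = (-0.5×0.0341)² = 0.000291;  (2·δw/w)² = (2×0.0485)² = 0.00941;  (2·δu/u)² = (2×0.118)² = 0.0559;  (½·δc/c)² = (0.5×0.0129)² = 4.18e-05
δQ/Q = √(0.0686) = 0.262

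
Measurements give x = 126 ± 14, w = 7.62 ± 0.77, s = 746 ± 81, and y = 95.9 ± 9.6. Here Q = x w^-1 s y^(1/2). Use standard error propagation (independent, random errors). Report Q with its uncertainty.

Q is a product of powers, so relative uncertainties combine in quadrature:
  (1·δx/x)² = (1×0.111)² = 0.0123;  (-1·δw/w)² = (-1×0.101)² = 0.0102;  (1·δs/s)² = (1×0.109)² = 0.0118;  (½·δy/y)² = (0.5×0.100)² = 0.00251
δQ/Q = √(0.0369) = 0.192
Q = 1.21e+05, so δQ = 0.192 × 1.21e+05 = 23200.

(1.21 ± 0.232) × 10^5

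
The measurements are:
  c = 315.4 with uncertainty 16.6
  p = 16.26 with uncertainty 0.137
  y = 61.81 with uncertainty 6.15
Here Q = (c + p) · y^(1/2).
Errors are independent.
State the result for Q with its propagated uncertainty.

Let u = c + p = 331.7. δu = √(δc² + δp²) = √(276 + 0.0188) = 16.6, so δu/u = 0.0501.
Q is then a monomial in u, y:
δQ/Q = √((δu/u)² + (½·δy/y)²) = √(0.00251 + 0.00247) = 0.0706
Q = 2607, so δQ = 0.0706 × 2607 = 184.

2607 ± 184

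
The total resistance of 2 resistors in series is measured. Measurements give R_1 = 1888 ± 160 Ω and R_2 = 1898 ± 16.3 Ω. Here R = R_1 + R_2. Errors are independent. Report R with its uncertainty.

Sums and differences: (δR)² = Σ (cᵢ δxᵢ)².
  (δR_1)² = 25600;  (δR_2)² = 266
δR = √(25900) = 161 Ω
R = 3786 Ω.

3786 ± 161 Ω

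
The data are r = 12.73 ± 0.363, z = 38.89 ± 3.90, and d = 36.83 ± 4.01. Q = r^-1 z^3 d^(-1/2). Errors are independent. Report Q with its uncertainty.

Since Q is a product/quotient, work with relative uncertainties:
  (-1·δr/r)² = (-1×0.0285)² = 0.000813;  (3·δz/z)² = (3×0.100)² = 0.0905;  (−½·δd/d)² = (-0.5×0.109)² = 0.00296
δQ/Q = √(0.0943) = 0.307
Q = 761.4, so δQ = 0.307 × 761.4 = 234.

761.4 ± 234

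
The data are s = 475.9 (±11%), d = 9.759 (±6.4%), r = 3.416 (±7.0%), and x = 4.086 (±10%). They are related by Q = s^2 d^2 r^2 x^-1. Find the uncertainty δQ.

Since Q is a product/quotient, work with relative uncertainties:
  (2·δs/s)² = (2×0.110)² = 0.0484;  (2·δd/d)² = (2×0.0640)² = 0.0164;  (2·δr/r)² = (2×0.0700)² = 0.0196;  (-1·δx/x)² = (-1×0.100)² = 0.0100
δQ/Q = √(0.0944) = 0.307
Q = 6.16e+07, so δQ = 0.307 × 6.16e+07 = 1.89e+07.

1.89e+07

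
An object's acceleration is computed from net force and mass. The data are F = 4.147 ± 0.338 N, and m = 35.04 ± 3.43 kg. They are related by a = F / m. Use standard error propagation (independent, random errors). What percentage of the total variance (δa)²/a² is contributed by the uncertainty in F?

(δa/a)² = (1·δF/F)² + (-1·δm/m)²
  F term: (1×0.0815)² = 0.00664
  m term: (-1×0.0979)² = 0.00958
Total = 0.0162. Share from F = 0.00664/0.0162 = 0.409.

40.9%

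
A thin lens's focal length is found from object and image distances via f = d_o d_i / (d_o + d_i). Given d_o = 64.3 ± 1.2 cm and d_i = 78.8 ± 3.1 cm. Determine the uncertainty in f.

∂f/∂d_o = (d_i/(d_o+d_i))² = 0.303;  ∂f/∂d_i = (d_o/(d_o+d_i))² = 0.202
δf = √((∂f/∂d_o · δd_o)² + (∂f/∂d_i · δd_i)²) = √(0.132 + 0.392) = 0.724 cm

0.724 cm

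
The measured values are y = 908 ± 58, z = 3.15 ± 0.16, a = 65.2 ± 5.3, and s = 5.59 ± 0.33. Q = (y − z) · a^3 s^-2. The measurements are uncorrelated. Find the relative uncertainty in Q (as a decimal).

0.278

Let u = y − z = 905. δu = √(δy² + δz²) = √(3360 + 0.0256) = 58.0, so δu/u = 0.0641.
Q is then a monomial in u, a, s:
δQ/Q = √((δu/u)² + (3·δa/a)² + (-2·δs/s)²) = √(0.00411 + 0.0595 + 0.0139) = 0.278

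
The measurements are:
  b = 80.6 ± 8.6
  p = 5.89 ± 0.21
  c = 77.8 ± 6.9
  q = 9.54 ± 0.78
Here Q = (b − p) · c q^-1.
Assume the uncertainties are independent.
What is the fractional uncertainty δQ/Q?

Let u = b − p = 74.7. δu = √(δb² + δp²) = √(74.0 + 0.0441) = 8.60, so δu/u = 0.115.
Q is then a monomial in u, c, q:
δQ/Q = √((δu/u)² + (1·δc/c)² + (-1·δq/q)²) = √(0.0133 + 0.00787 + 0.00668) = 0.167

0.167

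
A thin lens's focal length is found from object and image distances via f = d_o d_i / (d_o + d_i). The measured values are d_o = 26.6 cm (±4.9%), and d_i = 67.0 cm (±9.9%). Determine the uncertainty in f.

0.856 cm

∂f/∂d_o = (d_i/(d_o+d_i))² = 0.512;  ∂f/∂d_i = (d_o/(d_o+d_i))² = 0.0808
δf = √((∂f/∂d_o · δd_o)² + (∂f/∂d_i · δd_i)²) = √(0.446 + 0.287) = 0.856 cm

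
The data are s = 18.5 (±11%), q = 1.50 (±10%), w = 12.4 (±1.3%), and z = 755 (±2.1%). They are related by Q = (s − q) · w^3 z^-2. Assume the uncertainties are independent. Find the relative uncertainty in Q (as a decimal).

Let u = s − q = 17.0. δu = √(δs² + δq²) = √(4.14 + 0.0225) = 2.04, so δu/u = 0.120.
Q is then a monomial in u, w, z:
δQ/Q = √((δu/u)² + (3·δw/w)² + (-2·δz/z)²) = √(0.0144 + 0.00152 + 0.00176) = 0.133

0.133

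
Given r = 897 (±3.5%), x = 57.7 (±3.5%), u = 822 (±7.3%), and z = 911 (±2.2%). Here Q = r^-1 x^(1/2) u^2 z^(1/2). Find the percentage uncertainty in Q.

Products/powers → add relative errors in quadrature, weighted by exponent:
  (-1·δr/r)² = (-1×0.0350)² = 0.00123;  (½·δx/x)² = (0.5×0.0350)² = 0.000306;  (2·δu/u)² = (2×0.0730)² = 0.0213;  (½·δz/z)² = (0.5×0.0220)² = 0.000121
δQ/Q = √(0.0230) = 0.152

15.2%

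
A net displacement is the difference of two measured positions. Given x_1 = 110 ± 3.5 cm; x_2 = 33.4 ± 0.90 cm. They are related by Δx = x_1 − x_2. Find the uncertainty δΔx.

3.61 cm

Each term contributes (cᵢ δxᵢ)² to (δΔx)²:
  (δx_1)² = 12.2;  (δx_2)² = 0.810
δΔx = √(13.1) = 3.61 cm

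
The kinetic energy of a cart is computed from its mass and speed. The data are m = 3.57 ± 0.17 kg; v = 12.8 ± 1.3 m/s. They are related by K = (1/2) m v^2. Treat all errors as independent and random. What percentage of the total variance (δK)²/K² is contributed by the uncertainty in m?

(δK/K)² = (1·δm/m)² + (2·δv/v)²
  m term: (1×0.0476)² = 0.00227
  v term: (2×0.102)² = 0.0413
Total = 0.0435. Share from m = 0.00227/0.0435 = 0.0521.

5.21%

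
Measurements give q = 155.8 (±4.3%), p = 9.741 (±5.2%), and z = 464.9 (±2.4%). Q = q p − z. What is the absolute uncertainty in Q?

103

Let w = q·p = 1518. δw/w = √((1·δq/q)² + (1·δp/p)²) = √(0.00185 + 0.00270) = 0.0675, so δw = 102.
Q = w − z: δQ = √(δw² + δz²) = √(10500 + 124) = 103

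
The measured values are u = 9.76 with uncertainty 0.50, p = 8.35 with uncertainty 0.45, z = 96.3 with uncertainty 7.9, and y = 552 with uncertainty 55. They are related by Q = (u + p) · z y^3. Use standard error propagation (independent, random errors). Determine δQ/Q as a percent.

Let w = u + p = 18.1. δw = √(δu² + δp²) = √(0.250 + 0.203) = 0.673, so δw/w = 0.0371.
Q is then a monomial in w, z, y:
δQ/Q = √((δw/w)² + (1·δz/z)² + (3·δy/y)²) = √(0.00138 + 0.00673 + 0.0893) = 0.312

31.2%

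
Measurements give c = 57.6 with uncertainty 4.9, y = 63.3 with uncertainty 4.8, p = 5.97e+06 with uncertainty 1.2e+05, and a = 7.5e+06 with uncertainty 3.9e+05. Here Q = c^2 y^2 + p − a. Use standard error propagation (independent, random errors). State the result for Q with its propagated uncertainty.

Let w = c^2·y^2 = 1.33e+07. δw/w = √((2·δc/c)² + (2·δy/y)²) = √(0.0289 + 0.0230) = 0.228, so δw = 3.03e+06.
Q = w + p − a: δQ = √(δw² + δp² + δa²) = √(9.18e+12 + 1.44e+10 + 1.52e+11) = 3.06e+06
Q = 1.18e+07.

(1.18 ± 0.306) × 10^7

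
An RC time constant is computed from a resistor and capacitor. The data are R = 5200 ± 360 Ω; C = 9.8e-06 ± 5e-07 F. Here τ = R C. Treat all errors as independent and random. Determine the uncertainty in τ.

0.00438 s

For a monomial τ ∝ R, C, fractional errors add in quadrature:
  (1·δR/R)² = (1×0.0692)² = 0.00479;  (1·δC/C)² = (1×0.0510)² = 0.00260
δτ/τ = √(0.00740) = 0.0860
τ = 0.0510 s, so δτ = 0.0860 × 0.0510 = 0.00438 s.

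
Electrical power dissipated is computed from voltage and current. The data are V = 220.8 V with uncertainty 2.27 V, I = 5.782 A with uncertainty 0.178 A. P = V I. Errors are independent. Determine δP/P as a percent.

3.25%

Products/powers → add relative errors in quadrature, weighted by exponent:
  (1·δV/V)² = (1×0.0103)² = 0.000106;  (1·δI/I)² = (1×0.0308)² = 0.000948
δP/P = √(0.00105) = 0.0325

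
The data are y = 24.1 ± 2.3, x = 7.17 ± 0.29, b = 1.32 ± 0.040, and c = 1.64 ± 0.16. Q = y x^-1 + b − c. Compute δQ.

0.385

Let p = y·x^-1 = 3.36. δp/p = √((1·δy/y)² + (-1·δx/x)²) = √(0.00911 + 0.00164) = 0.104, so δp = 0.348.
Q = p + b − c: δQ = √(δp² + δb² + δc²) = √(0.121 + 0.00160 + 0.0256) = 0.385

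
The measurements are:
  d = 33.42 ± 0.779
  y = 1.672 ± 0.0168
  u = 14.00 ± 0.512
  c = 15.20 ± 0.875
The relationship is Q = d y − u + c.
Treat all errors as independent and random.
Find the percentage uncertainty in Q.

3.05%

Let p = d·y = 55.88. δp/p = √((1·δd/d)² + (1·δy/y)²) = √(0.000543 + 0.000101) = 0.0254, so δp = 1.42.
Q = p − u + c: δQ = √(δp² + δu² + δc²) = √(2.01 + 0.262 + 0.766) = 1.74
Q = 57.08, so δQ/Q = 1.74/57.08 = 0.0305.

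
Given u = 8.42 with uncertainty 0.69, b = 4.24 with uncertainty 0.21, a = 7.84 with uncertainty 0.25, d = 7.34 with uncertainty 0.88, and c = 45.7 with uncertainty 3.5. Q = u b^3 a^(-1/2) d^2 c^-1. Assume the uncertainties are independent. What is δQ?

82.1

Q is a product of powers, so relative uncertainties combine in quadrature:
  (1·δu/u)² = (1×0.0819)² = 0.00672;  (3·δb/b)² = (3×0.0495)² = 0.0221;  (−½·δa/a)² = (-0.5×0.0319)² = 0.000254;  (2·δd/d)² = (2×0.120)² = 0.0575;  (-1·δc/c)² = (-1×0.0766)² = 0.00587
δQ/Q = √(0.0924) = 0.304
Q = 270, so δQ = 0.304 × 270 = 82.1.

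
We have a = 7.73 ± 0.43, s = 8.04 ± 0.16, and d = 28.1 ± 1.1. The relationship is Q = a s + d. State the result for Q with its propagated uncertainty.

90.2 ± 3.83

Let p = a·s = 62.1. δp/p = √((1·δa/a)² + (1·δs/s)²) = √(0.00309 + 0.000396) = 0.0591, so δp = 3.67.
Q = p + d: δQ = √(δp² + δd²) = √(13.5 + 1.21) = 3.83
Q = 90.2.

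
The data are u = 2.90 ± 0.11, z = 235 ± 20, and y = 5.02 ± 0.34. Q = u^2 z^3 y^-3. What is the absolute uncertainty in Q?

2.89e+05

Relative error in a monomial: (δQ/Q)² = Σ (nᵢ · δxᵢ/xᵢ)².
  (2·δu/u)² = (2×0.0379)² = 0.00576;  (3·δz/z)² = (3×0.0851)² = 0.0652;  (-3·δy/y)² = (-3×0.0677)² = 0.0413
δQ/Q = √(0.112) = 0.335
Q = 8.63e+05, so δQ = 0.335 × 8.63e+05 = 2.89e+05.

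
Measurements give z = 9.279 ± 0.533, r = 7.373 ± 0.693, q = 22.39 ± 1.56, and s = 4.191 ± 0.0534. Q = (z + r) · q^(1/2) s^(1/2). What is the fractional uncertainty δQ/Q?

Let u = z + r = 16.65. δu = √(δz² + δr²) = √(0.284 + 0.480) = 0.874, so δu/u = 0.0525.
Q is then a monomial in u, q, s:
δQ/Q = √((δu/u)² + (½·δq/q)² + (½·δs/s)²) = √(0.00276 + 0.00121 + 4.06e-05) = 0.0633

0.0633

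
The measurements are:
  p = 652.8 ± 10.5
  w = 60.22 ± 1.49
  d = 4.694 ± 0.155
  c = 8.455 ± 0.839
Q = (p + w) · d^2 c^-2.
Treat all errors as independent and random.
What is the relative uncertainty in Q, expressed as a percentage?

21.0%

Let u = p + w = 713.0. δu = √(δp² + δw²) = √(110 + 2.22) = 10.6, so δu/u = 0.0149.
Q is then a monomial in u, d, c:
δQ/Q = √((δu/u)² + (2·δd/d)² + (-2·δc/c)²) = √(0.000221 + 0.00436 + 0.0394) = 0.210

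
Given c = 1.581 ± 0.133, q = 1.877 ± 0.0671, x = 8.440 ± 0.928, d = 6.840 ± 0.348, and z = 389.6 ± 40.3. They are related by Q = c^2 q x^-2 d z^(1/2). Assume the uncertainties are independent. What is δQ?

2.57

Products/powers → add relative errors in quadrature, weighted by exponent:
  (2·δc/c)² = (2×0.0841)² = 0.0283;  (1·δq/q)² = (1×0.0357)² = 0.00128;  (-2·δx/x)² = (-2×0.110)² = 0.0484;  (1·δd/d)² = (1×0.0509)² = 0.00259;  (½·δz/z)² = (0.5×0.103)² = 0.00267
δQ/Q = √(0.0832) = 0.288
Q = 8.892, so δQ = 0.288 × 8.892 = 2.57.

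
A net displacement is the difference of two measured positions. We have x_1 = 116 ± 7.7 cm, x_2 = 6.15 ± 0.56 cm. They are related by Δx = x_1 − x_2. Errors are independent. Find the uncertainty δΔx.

7.72 cm

Absolute uncertainties add in quadrature for a linear combination:
  (δx_1)² = 59.3;  (δx_2)² = 0.314
δΔx = √(59.6) = 7.72 cm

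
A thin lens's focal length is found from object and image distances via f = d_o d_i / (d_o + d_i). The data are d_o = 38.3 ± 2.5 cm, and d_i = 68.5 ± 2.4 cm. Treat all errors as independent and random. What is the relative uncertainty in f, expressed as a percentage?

4.37%

∂f/∂d_o = (d_i/(d_o+d_i))² = 0.411;  ∂f/∂d_i = (d_o/(d_o+d_i))² = 0.129
δf = √((∂f/∂d_o · δd_o)² + (∂f/∂d_i · δd_i)²) = √(1.06 + 0.0953) = 1.07 cm
f = 24.6 cm, so δf/f = 1.07/24.6 = 0.0437.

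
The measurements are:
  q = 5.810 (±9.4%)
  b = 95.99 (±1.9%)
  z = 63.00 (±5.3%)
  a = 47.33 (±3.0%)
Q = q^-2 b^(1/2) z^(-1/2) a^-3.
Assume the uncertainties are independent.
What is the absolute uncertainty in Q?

7.25e-08

Each factor contributes (exponent × relative error)² to (δQ/Q)²:
  (-2·δq/q)² = (-2×0.0940)² = 0.0353;  (½·δb/b)² = (0.5×0.0190)² = 9.02e-05;  (−½·δz/z)² = (-0.5×0.0530)² = 0.000702;  (-3·δa/a)² = (-3×0.0300)² = 0.00810
δQ/Q = √(0.0442) = 0.210
Q = 3.449e-07, so δQ = 0.210 × 3.449e-07 = 7.25e-08.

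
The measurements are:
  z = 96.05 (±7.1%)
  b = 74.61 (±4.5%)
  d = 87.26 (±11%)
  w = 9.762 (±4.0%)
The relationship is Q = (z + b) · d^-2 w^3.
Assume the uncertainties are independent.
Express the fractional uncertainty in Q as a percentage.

Let u = z + b = 170.7. δu = √(δz² + δb²) = √(46.5 + 11.3) = 7.60, so δu/u = 0.0445.
Q is then a monomial in u, d, w:
δQ/Q = √((δu/u)² + (-2·δd/d)² + (3·δw/w)²) = √(0.00198 + 0.0484 + 0.0144) = 0.255

25.5%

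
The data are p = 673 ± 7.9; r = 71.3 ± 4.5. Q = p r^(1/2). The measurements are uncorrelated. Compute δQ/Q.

0.0337

For a monomial Q ∝ p, r^(1/2), fractional errors add in quadrature:
  (1·δp/p)² = (1×0.0117)² = 0.000138;  (½·δr/r)² = (0.5×0.0631)² = 0.000996
δQ/Q = √(0.00113) = 0.0337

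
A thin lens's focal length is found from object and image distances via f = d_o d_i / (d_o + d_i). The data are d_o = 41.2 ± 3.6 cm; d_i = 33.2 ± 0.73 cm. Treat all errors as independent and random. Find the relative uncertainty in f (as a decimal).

∂f/∂d_o = (d_i/(d_o+d_i))² = 0.199;  ∂f/∂d_i = (d_o/(d_o+d_i))² = 0.307
δf = √((∂f/∂d_o · δd_o)² + (∂f/∂d_i · δd_i)²) = √(0.514 + 0.0501) = 0.751 cm
f = 18.4 cm, so δf/f = 0.751/18.4 = 0.0408.

0.0408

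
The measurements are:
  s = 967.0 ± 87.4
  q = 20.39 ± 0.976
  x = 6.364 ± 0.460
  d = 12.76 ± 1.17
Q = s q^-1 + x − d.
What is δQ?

5.01

Let p = s·q^-1 = 47.43. δp/p = √((1·δs/s)² + (-1·δq/q)²) = √(0.00817 + 0.00229) = 0.102, so δp = 4.85.
Q = p + x − d: δQ = √(δp² + δx² + δd²) = √(23.5 + 0.212 + 1.37) = 5.01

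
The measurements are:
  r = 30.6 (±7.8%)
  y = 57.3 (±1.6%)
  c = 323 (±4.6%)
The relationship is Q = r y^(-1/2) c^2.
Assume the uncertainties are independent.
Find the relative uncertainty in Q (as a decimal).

Since Q is a product/quotient, work with relative uncertainties:
  (1·δr/r)² = (1×0.0780)² = 0.00608;  (−½·δy/y)² = (-0.5×0.0160)² = 6.4e-05;  (2·δc/c)² = (2×0.0460)² = 0.00846
δQ/Q = √(0.0146) = 0.121

0.121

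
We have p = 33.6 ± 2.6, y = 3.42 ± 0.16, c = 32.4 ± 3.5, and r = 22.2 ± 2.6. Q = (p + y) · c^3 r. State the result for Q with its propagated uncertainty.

(2.80 ± 0.983) × 10^7

Let u = p + y = 37.0. δu = √(δp² + δy²) = √(6.76 + 0.0256) = 2.60, so δu/u = 0.0704.
Q is then a monomial in u, c, r:
δQ/Q = √((δu/u)² + (3·δc/c)² + (1·δr/r)²) = √(0.00495 + 0.105 + 0.0137) = 0.352
Q = 2.8e+07, so δQ = 0.352 × 2.8e+07 = 9.83e+06.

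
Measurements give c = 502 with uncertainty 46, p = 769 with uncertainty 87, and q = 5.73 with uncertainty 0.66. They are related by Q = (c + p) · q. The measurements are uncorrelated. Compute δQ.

1010

Let u = c + p = 1270. δu = √(δc² + δp²) = √(2120 + 7570) = 98.4, so δu/u = 0.0774.
Q is then a monomial in u, q:
δQ/Q = √((δu/u)² + (1·δq/q)²) = √(0.00600 + 0.0133) = 0.139
Q = 7280, so δQ = 0.139 × 7280 = 1010.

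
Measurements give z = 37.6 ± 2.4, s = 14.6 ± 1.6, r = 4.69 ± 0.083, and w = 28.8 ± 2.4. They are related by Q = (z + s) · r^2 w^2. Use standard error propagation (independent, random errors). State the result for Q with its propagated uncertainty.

(9.52 ± 1.71) × 10^5

Let u = z + s = 52.2. δu = √(δz² + δs²) = √(5.76 + 2.56) = 2.88, so δu/u = 0.0553.
Q is then a monomial in u, r, w:
δQ/Q = √((δu/u)² + (2·δr/r)² + (2·δw/w)²) = √(0.00305 + 0.00125 + 0.0278) = 0.179
Q = 9.52e+05, so δQ = 0.179 × 9.52e+05 = 1.71e+05.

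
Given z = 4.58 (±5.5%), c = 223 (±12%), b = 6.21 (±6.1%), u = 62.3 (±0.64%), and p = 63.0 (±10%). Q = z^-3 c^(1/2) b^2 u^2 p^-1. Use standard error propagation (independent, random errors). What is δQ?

87.3

Since Q is a product/quotient, work with relative uncertainties:
  (-3·δz/z)² = (-3×0.0550)² = 0.0272;  (½·δc/c)² = (0.5×0.120)² = 0.00360;  (2·δb/b)² = (2×0.0610)² = 0.0149;  (2·δu/u)² = (2×0.00640)² = 0.000164;  (-1·δp/p)² = (-1×0.100)² = 0.0100
δQ/Q = √(0.0559) = 0.236
Q = 369, so δQ = 0.236 × 369 = 87.3.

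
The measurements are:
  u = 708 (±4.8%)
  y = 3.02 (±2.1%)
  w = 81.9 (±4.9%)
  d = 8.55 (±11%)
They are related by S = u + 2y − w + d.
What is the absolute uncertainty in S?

For a sum/difference, combine absolute errors in quadrature:
  (δu)² = 1150;  (2·δy)² = 0.0161;  (δw)² = 16.1;  (δd)² = 0.885
δS = √(1170) = 34.2

34.2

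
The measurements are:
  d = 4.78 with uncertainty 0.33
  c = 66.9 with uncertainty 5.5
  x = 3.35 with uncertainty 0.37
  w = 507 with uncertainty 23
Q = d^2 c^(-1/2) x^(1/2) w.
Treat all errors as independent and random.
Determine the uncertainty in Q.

Each factor contributes (exponent × relative error)² to (δQ/Q)²:
  (2·δd/d)² = (2×0.0690)² = 0.0191;  (−½·δc/c)² = (-0.5×0.0822)² = 0.00169;  (½·δx/x)² = (0.5×0.110)² = 0.00305;  (1·δw/w)² = (1×0.0454)² = 0.00206
δQ/Q = √(0.0259) = 0.161
Q = 2590, so δQ = 0.161 × 2590 = 417.

417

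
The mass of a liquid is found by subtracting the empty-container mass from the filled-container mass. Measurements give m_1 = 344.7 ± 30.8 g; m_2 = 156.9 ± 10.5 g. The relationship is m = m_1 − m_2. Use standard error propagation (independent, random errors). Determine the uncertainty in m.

Each term contributes (cᵢ δxᵢ)² to (δm)²:
  (δm_1)² = 949;  (δm_2)² = 110
δm = √(1060) = 32.5 g

32.5 g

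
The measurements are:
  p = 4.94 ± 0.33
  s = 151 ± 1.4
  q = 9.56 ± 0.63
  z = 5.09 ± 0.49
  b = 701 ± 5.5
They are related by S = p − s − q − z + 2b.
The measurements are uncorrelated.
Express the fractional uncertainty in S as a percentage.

0.896%

S is a linear combination, so absolute uncertainties add in quadrature:
  (δp)² = 0.109;  (δs)² = 1.96;  (δq)² = 0.397;  (δz)² = 0.240;  (2·δb)² = 121
δS = √(124) = 11.1
S = 1240, so δS/S = 11.1/1240 = 0.00896.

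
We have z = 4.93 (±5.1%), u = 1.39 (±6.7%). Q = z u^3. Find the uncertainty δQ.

Since Q is a product/quotient, work with relative uncertainties:
  (1·δz/z)² = (1×0.0510)² = 0.00260;  (3·δu/u)² = (3×0.0670)² = 0.0404
δQ/Q = √(0.0430) = 0.207
Q = 13.2, so δQ = 0.207 × 13.2 = 2.75.

2.75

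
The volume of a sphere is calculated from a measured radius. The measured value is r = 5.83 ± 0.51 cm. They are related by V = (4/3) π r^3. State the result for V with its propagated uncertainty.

Relative error in a monomial: (δV/V)² = Σ (nᵢ · δxᵢ/xᵢ)².
  (3·δr/r)² = (3×0.0875)² = 0.0689
δV/V = √(0.0689) = 0.262
V = 830 cm^3, so δV = 0.262 × 830 = 218 cm^3.

830 ± 218 cm^3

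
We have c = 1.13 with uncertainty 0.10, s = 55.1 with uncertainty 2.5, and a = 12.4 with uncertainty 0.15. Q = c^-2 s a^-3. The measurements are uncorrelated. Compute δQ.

0.00422

Each factor contributes (exponent × relative error)² to (δQ/Q)²:
  (-2·δc/c)² = (-2×0.0885)² = 0.0313;  (1·δs/s)² = (1×0.0454)² = 0.00206;  (-3·δa/a)² = (-3×0.0121)² = 0.00132
δQ/Q = √(0.0347) = 0.186
Q = 0.0226, so δQ = 0.186 × 0.0226 = 0.00422.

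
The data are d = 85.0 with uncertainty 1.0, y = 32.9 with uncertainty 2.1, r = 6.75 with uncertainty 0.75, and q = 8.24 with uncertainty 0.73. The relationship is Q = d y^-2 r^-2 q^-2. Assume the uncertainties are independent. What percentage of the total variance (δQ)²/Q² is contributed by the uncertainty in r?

50.8%

(δQ/Q)² = (1·δd/d)² + (-2·δy/y)² + (-2·δr/r)² + (-2·δq/q)²
  d term: (1×0.0118)² = 0.000138
  y term: (-2×0.0638)² = 0.0163
  r term: (-2×0.111)² = 0.0494
  q term: (-2×0.0886)² = 0.0314
Total = 0.0972. Share from r = 0.0494/0.0972 = 0.508.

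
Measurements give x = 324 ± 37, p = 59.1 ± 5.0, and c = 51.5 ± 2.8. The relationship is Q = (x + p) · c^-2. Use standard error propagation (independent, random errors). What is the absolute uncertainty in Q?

0.0211

Let u = x + p = 383. δu = √(δx² + δp²) = √(1370 + 25.0) = 37.3, so δu/u = 0.0975.
Q is then a monomial in u, c:
δQ/Q = √((δu/u)² + (-2·δc/c)²) = √(0.00950 + 0.0118) = 0.146
Q = 0.144, so δQ = 0.146 × 0.144 = 0.0211.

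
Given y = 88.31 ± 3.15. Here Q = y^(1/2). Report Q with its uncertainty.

9.397 ± 0.168

Q ∝ y^(1/2), so δQ/Q = |½| · δy/y = 0.5 × 0.0357 = 0.0178.
Q = 9.397, so δQ = 0.0178 × 9.397 = 0.168.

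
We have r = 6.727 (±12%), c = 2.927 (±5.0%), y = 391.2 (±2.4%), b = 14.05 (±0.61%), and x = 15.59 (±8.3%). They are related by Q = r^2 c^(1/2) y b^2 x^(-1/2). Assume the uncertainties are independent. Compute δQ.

Since Q is a product/quotient, work with relative uncertainties:
  (2·δr/r)² = (2×0.120)² = 0.0576;  (½·δc/c)² = (0.5×0.0500)² = 0.000625;  (1·δy/y)² = (1×0.0240)² = 0.000576;  (2·δb/b)² = (2×0.00610)² = 0.000149;  (−½·δx/x)² = (-0.5×0.0830)² = 0.00172
δQ/Q = √(0.0607) = 0.246
Q = 1.514e+06, so δQ = 0.246 × 1.514e+06 = 3.73e+05.

3.73e+05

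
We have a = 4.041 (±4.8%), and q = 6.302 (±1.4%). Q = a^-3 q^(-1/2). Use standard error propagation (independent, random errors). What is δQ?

0.000870

For a monomial Q ∝ a^-3, q^(-1/2), fractional errors add in quadrature:
  (-3·δa/a)² = (-3×0.0480)² = 0.0207;  (−½·δq/q)² = (-0.5×0.0140)² = 4.9e-05
δQ/Q = √(0.0208) = 0.144
Q = 0.006037, so δQ = 0.144 × 0.006037 = 0.000870.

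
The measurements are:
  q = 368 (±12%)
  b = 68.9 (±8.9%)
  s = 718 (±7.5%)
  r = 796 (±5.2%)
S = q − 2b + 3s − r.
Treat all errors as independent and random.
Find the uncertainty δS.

S is a linear combination, so absolute uncertainties add in quadrature:
  (δq)² = 1950;  (2·δb)² = 150;  (3·δs)² = 26100;  (δr)² = 1710
δS = √(29900) = 173

173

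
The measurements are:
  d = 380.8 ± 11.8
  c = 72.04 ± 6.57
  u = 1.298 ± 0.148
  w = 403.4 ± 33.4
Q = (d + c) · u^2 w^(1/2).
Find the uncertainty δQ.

Let h = d + c = 452.8. δh = √(δd² + δc²) = √(139 + 43.2) = 13.5, so δh/h = 0.0298.
Q is then a monomial in h, u, w:
δQ/Q = √((δh/h)² + (2·δu/u)² + (½·δw/w)²) = √(0.000890 + 0.0520 + 0.00171) = 0.234
Q = 15320, so δQ = 0.234 × 15320 = 3580.

3580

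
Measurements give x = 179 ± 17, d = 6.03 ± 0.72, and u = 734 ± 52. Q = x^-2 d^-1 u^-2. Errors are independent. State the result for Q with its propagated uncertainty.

Since Q is a product/quotient, work with relative uncertainties:
  (-2·δx/x)² = (-2×0.0950)² = 0.0361;  (-1·δd/d)² = (-1×0.119)² = 0.0143;  (-2·δu/u)² = (-2×0.0708)² = 0.0201
δQ/Q = √(0.0704) = 0.265
Q = 9.61e-12, so δQ = 0.265 × 9.61e-12 = 2.55e-12.

(9.61 ± 2.55) × 10^-12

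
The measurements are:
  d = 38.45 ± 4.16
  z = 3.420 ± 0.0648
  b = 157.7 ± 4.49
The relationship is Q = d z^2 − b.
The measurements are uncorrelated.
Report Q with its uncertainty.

292.0 ± 51.8

Let p = d·z^2 = 449.7. δp/p = √((1·δd/d)² + (2·δz/z)²) = √(0.0117 + 0.00144) = 0.115, so δp = 51.6.
Q = p − b: δQ = √(δp² + δb²) = √(2660 + 20.2) = 51.8
Q = 292.0.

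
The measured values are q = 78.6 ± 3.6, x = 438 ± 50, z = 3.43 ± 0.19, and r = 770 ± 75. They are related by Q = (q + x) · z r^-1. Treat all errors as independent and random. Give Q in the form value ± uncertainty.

2.30 ± 0.341

Let u = q + x = 517. δu = √(δq² + δx²) = √(13.0 + 2500) = 50.1, so δu/u = 0.0970.
Q is then a monomial in u, z, r:
δQ/Q = √((δu/u)² + (1·δz/z)² + (-1·δr/r)²) = √(0.00942 + 0.00307 + 0.00949) = 0.148
Q = 2.30, so δQ = 0.148 × 2.30 = 0.341.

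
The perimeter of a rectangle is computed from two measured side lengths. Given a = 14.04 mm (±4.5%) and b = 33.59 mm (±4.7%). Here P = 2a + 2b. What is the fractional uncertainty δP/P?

Absolute uncertainties add in quadrature for a linear combination:
  (2·δa)² = 1.60;  (2·δb)² = 9.97
δP = √(11.6) = 3.40 mm
P = 95.26 mm, so δP/P = 3.40/95.26 = 0.0357.

0.0357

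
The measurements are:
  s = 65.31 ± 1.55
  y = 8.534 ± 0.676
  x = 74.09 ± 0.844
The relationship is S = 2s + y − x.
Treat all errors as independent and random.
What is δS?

3.28

Each term contributes (cᵢ δxᵢ)² to (δS)²:
  (2·δs)² = 9.61;  (δy)² = 0.457;  (δx)² = 0.712
δS = √(10.8) = 3.28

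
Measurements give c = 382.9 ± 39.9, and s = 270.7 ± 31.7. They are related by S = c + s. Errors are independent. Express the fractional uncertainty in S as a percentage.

Sums and differences: (δS)² = Σ (cᵢ δxᵢ)².
  (δc)² = 1590;  (δs)² = 1000
δS = √(2600) = 51.0
S = 653.6, so δS/S = 51.0/653.6 = 0.0780.

7.80%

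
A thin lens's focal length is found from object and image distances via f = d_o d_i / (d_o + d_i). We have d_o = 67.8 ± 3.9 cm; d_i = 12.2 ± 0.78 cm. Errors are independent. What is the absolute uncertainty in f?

0.568 cm

∂f/∂d_o = (d_i/(d_o+d_i))² = 0.0233;  ∂f/∂d_i = (d_o/(d_o+d_i))² = 0.718
δf = √((∂f/∂d_o · δd_o)² + (∂f/∂d_i · δd_i)²) = √(0.00823 + 0.314) = 0.568 cm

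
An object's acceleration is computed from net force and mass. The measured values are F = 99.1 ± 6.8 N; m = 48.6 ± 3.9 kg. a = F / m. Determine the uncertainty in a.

0.215 m/s^2

For a monomial a ∝ F, m^-1, fractional errors add in quadrature:
  (1·δF/F)² = (1×0.0686)² = 0.00471;  (-1·δm/m)² = (-1×0.0802)² = 0.00644
δa/a = √(0.0111) = 0.106
a = 2.04 m/s^2, so δa = 0.106 × 2.04 = 0.215 m/s^2.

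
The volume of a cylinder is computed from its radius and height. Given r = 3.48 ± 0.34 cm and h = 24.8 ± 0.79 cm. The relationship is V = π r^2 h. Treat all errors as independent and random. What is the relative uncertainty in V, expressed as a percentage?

Since V is a product/quotient, work with relative uncertainties:
  (2·δr/r)² = (2×0.0977)² = 0.0382;  (1·δh/h)² = (1×0.0319)² = 0.00101
δV/V = √(0.0392) = 0.198

19.8%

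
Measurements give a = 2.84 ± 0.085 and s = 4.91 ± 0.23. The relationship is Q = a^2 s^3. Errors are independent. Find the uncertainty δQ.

146

For a monomial Q ∝ a^2, s^3, fractional errors add in quadrature:
  (2·δa/a)² = (2×0.0299)² = 0.00358;  (3·δs/s)² = (3×0.0468)² = 0.0197
δQ/Q = √(0.0233) = 0.153
Q = 955, so δQ = 0.153 × 955 = 146.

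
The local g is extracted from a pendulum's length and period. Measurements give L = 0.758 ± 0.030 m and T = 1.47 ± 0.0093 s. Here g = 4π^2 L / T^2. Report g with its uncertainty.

For a monomial g ∝ L, T^-2, fractional errors add in quadrature:
  (1·δL/L)² = (1×0.0396)² = 0.00157;  (-2·δT/T)² = (-2×0.00633)² = 0.000160
δg/g = √(0.00173) = 0.0416
g = 13.8 m/s^2, so δg = 0.0416 × 13.8 = 0.575 m/s^2.

13.8 ± 0.575 m/s^2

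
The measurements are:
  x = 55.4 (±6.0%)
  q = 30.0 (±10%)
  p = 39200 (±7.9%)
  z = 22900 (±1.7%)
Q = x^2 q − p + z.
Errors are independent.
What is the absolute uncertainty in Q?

Let w = x^2·q = 92100. δw/w = √((2·δx/x)² + (1·δq/q)²) = √(0.0144 + 0.0100) = 0.156, so δw = 14400.
Q = w − p + z: δQ = √(δw² + δp² + δz²) = √(2.07e+08 + 9.59e+06 + 1.52e+05) = 14700

14700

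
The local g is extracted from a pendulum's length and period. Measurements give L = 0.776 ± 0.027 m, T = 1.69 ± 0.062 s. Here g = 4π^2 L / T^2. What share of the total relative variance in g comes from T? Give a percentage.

81.6%

(δg/g)² = (1·δL/L)² + (-2·δT/T)²
  L term: (1×0.0348)² = 0.00121
  T term: (-2×0.0367)² = 0.00538
Total = 0.00659. Share from T = 0.00538/0.00659 = 0.816.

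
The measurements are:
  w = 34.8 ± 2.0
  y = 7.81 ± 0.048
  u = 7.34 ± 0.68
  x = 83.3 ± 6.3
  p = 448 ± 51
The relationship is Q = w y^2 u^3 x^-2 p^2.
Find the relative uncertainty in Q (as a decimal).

0.394

Each factor contributes (exponent × relative error)² to (δQ/Q)²:
  (1·δw/w)² = (1×0.0575)² = 0.00330;  (2·δy/y)² = (2×0.00615)² = 0.000151;  (3·δu/u)² = (3×0.0926)² = 0.0772;  (-2·δx/x)² = (-2×0.0756)² = 0.0229;  (2·δp/p)² = (2×0.114)² = 0.0518
δQ/Q = √(0.155) = 0.394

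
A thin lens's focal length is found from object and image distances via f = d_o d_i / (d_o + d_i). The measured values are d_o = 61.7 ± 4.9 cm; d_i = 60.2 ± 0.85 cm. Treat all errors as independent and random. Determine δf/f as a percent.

∂f/∂d_o = (d_i/(d_o+d_i))² = 0.244;  ∂f/∂d_i = (d_o/(d_o+d_i))² = 0.256
δf = √((∂f/∂d_o · δd_o)² + (∂f/∂d_i · δd_i)²) = √(1.43 + 0.0474) = 1.21 cm
f = 30.5 cm, so δf/f = 1.21/30.5 = 0.0399.

3.99%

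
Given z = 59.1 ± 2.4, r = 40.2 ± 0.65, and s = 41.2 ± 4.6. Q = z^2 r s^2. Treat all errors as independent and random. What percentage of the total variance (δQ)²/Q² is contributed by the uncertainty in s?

(δQ/Q)² = (2·δz/z)² + (1·δr/r)² + (2·δs/s)²
  z term: (2×0.0406)² = 0.00660
  r term: (1×0.0162)² = 0.000261
  s term: (2×0.112)² = 0.0499
Total = 0.0567. Share from s = 0.0499/0.0567 = 0.879.

87.9%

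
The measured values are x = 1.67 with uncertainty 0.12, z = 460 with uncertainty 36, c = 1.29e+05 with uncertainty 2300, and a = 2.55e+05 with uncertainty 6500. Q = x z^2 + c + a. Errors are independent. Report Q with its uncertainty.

(7.37 ± 0.612) × 10^5

Let p = x·z^2 = 3.53e+05. δp/p = √((1·δx/x)² + (2·δz/z)²) = √(0.00516 + 0.0245) = 0.172, so δp = 60900.
Q = p + c + a: δQ = √(δp² + δc² + δa²) = √(3.7e+09 + 5.29e+06 + 4.22e+07) = 61200
Q = 7.37e+05.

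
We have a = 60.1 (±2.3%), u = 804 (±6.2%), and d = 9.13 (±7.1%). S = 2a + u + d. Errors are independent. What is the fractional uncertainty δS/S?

Each term contributes (cᵢ δxᵢ)² to (δS)²:
  (2·δa)² = 7.64;  (δu)² = 2480;  (δd)² = 0.420
δS = √(2490) = 49.9
S = 933, so δS/S = 49.9/933 = 0.0535.

0.0535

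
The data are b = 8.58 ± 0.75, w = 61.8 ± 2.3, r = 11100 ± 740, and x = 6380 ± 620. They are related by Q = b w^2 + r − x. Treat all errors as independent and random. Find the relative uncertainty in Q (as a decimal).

0.104

Let p = b·w^2 = 32800. δp/p = √((1·δb/b)² + (2·δw/w)²) = √(0.00764 + 0.00554) = 0.115, so δp = 3760.
Q = p + r − x: δQ = √(δp² + δr² + δx²) = √(1.42e+07 + 5.48e+05 + 3.84e+05) = 3880
Q = 37500, so δQ/Q = 3880/37500 = 0.104.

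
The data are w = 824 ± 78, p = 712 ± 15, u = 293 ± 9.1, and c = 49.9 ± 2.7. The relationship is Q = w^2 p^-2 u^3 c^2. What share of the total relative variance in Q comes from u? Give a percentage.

(δQ/Q)² = (2·δw/w)² + (-2·δp/p)² + (3·δu/u)² + (2·δc/c)²
  w term: (2×0.0947)² = 0.0358
  p term: (-2×0.0211)² = 0.00178
  u term: (3×0.0311)² = 0.00868
  c term: (2×0.0541)² = 0.0117
Total = 0.0580. Share from u = 0.00868/0.0580 = 0.150.

15.0%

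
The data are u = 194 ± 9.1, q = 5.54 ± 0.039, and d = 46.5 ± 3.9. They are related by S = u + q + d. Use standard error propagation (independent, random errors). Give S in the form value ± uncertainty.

246 ± 9.90

Sums and differences: (δS)² = Σ (cᵢ δxᵢ)².
  (δu)² = 82.8;  (δq)² = 0.00152;  (δd)² = 15.2
δS = √(98.0) = 9.90
S = 246.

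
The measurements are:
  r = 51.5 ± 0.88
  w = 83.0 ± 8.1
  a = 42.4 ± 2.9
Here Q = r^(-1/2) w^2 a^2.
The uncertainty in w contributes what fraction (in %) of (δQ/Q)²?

67.0%

(δQ/Q)² = (−½·δr/r)² + (2·δw/w)² + (2·δa/a)²
  r term: (-0.5×0.0171)² = 7.3e-05
  w term: (2×0.0976)² = 0.0381
  a term: (2×0.0684)² = 0.0187
Total = 0.0569. Share from w = 0.0381/0.0569 = 0.670.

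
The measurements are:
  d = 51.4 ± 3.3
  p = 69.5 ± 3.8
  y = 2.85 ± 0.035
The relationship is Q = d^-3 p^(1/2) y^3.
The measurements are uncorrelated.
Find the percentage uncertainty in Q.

19.8%

Q is a product of powers, so relative uncertainties combine in quadrature:
  (-3·δd/d)² = (-3×0.0642)² = 0.0371;  (½·δp/p)² = (0.5×0.0547)² = 0.000747;  (3·δy/y)² = (3×0.0123)² = 0.00136
δQ/Q = √(0.0392) = 0.198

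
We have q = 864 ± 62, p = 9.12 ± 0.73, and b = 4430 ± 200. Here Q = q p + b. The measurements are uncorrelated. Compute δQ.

870

Let w = q·p = 7880. δw/w = √((1·δq/q)² + (1·δp/p)²) = √(0.00515 + 0.00641) = 0.108, so δw = 847.
Q = w + b: δQ = √(δw² + δb²) = √(7.18e+05 + 40000) = 870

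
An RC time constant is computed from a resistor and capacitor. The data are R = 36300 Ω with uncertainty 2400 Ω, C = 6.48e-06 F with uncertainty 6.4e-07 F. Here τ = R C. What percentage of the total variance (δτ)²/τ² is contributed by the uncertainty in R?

(δτ/τ)² = (1·δR/R)² + (1·δC/C)²
  R term: (1×0.0661)² = 0.00437
  C term: (1×0.0988)² = 0.00975
Total = 0.0141. Share from R = 0.00437/0.0141 = 0.309.

30.9%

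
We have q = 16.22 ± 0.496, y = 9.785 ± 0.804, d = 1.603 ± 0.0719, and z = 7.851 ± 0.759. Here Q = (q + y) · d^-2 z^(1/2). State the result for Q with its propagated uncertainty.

Let u = q + y = 26.00. δu = √(δq² + δy²) = √(0.246 + 0.646) = 0.945, so δu/u = 0.0363.
Q is then a monomial in u, d, z:
δQ/Q = √((δu/u)² + (-2·δd/d)² + (½·δz/z)²) = √(0.00132 + 0.00805 + 0.00234) = 0.108
Q = 28.36, so δQ = 0.108 × 28.36 = 3.07.

28.36 ± 3.07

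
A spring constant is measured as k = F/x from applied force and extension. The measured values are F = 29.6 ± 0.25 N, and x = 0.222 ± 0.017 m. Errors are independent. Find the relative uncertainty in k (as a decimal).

0.0770

Products/powers → add relative errors in quadrature, weighted by exponent:
  (1·δF/F)² = (1×0.00845)² = 7.13e-05;  (-1·δx/x)² = (-1×0.0766)² = 0.00586
δk/k = √(0.00594) = 0.0770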